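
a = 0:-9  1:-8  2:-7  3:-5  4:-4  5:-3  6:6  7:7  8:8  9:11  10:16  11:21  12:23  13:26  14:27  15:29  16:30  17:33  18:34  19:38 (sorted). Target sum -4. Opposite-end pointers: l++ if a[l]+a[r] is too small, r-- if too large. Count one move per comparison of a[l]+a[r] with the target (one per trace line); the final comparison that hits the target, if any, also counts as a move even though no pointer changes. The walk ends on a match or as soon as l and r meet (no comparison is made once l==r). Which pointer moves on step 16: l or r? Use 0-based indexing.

l

l=0 r=19: -9+38=29 >-4, r--
l=0 r=18: -9+34=25 >-4, r--
l=0 r=17: -9+33=24 >-4, r--
l=0 r=16: -9+30=21 >-4, r--
l=0 r=15: -9+29=20 >-4, r--
l=0 r=14: -9+27=18 >-4, r--
l=0 r=13: -9+26=17 >-4, r--
l=0 r=12: -9+23=14 >-4, r--
l=0 r=11: -9+21=12 >-4, r--
l=0 r=10: -9+16=7 >-4, r--
l=0 r=9: -9+11=2 >-4, r--
l=0 r=8: -9+8=-1 >-4, r--
l=0 r=7: -9+7=-2 >-4, r--
l=0 r=6: -9+6=-3 >-4, r--
l=0 r=5: -9+-3=-12 <-4, l++
l=1 r=5: -8+-3=-11 <-4, l++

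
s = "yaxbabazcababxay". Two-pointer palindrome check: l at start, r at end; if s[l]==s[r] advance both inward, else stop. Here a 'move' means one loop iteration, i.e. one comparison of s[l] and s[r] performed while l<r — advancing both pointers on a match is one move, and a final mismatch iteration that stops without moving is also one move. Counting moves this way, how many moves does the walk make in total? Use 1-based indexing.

8 moves

l=1 r=16: 'y'=='y', l++,r--
l=2 r=15: 'a'=='a', l++,r--
l=3 r=14: 'x'=='x', l++,r--
l=4 r=13: 'b'=='b', l++,r--
l=5 r=12: 'a'=='a', l++,r--
l=6 r=11: 'b'=='b', l++,r--
l=7 r=10: 'a'=='a', l++,r--
l=8 r=9: 'z'!='c', stop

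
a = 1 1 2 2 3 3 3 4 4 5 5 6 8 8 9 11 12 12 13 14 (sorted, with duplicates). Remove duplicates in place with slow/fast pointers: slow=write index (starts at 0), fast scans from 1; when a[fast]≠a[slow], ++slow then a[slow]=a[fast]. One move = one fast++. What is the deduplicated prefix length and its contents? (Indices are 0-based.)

slow=0 fast=1: a[fast]=1=a[slow] dup, fast++
slow=0 fast=2: a[fast]=2≠a[slow]=1 write a[1]=2, slow++,fast++
slow=1 fast=3: a[fast]=2=a[slow] dup, fast++
slow=1 fast=4: a[fast]=3≠a[slow]=2 write a[2]=3, slow++,fast++
slow=2 fast=5: a[fast]=3=a[slow] dup, fast++
slow=2 fast=6: a[fast]=3=a[slow] dup, fast++
slow=2 fast=7: a[fast]=4≠a[slow]=3 write a[3]=4, slow++,fast++
slow=3 fast=8: a[fast]=4=a[slow] dup, fast++
slow=3 fast=9: a[fast]=5≠a[slow]=4 write a[4]=5, slow++,fast++
slow=4 fast=10: a[fast]=5=a[slow] dup, fast++
slow=4 fast=11: a[fast]=6≠a[slow]=5 write a[5]=6, slow++,fast++
slow=5 fast=12: a[fast]=8≠a[slow]=6 write a[6]=8, slow++,fast++
slow=6 fast=13: a[fast]=8=a[slow] dup, fast++
slow=6 fast=14: a[fast]=9≠a[slow]=8 write a[7]=9, slow++,fast++
slow=7 fast=15: a[fast]=11≠a[slow]=9 write a[8]=11, slow++,fast++
slow=8 fast=16: a[fast]=12≠a[slow]=11 write a[9]=12, slow++,fast++
slow=9 fast=17: a[fast]=12=a[slow] dup, fast++
slow=9 fast=18: a[fast]=13≠a[slow]=12 write a[10]=13, slow++,fast++
slow=10 fast=19: a[fast]=14≠a[slow]=13 write a[11]=14, slow++,fast++

length 12; prefix = [1, 2, 3, 4, 5, 6, 8, 9, 11, 12, 13, 14]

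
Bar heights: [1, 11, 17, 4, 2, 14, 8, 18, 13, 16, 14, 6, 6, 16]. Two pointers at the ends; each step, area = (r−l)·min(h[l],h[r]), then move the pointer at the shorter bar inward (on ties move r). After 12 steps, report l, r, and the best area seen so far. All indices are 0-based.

[0,13] min(1,16)*13=13 best=13 * → l++
[1,13] min(11,16)*12=132 best=132 * → l++
[2,13] min(17,16)*11=176 best=176 * → r--
[2,12] min(17,6)*10=60 best=176 → r--
[2,11] min(17,6)*9=54 best=176 → r--
[2,10] min(17,14)*8=112 best=176 → r--
[2,9] min(17,16)*7=112 best=176 → r--
[2,8] min(17,13)*6=78 best=176 → r--
[2,7] min(17,18)*5=85 best=176 → l++
[3,7] min(4,18)*4=16 best=176 → l++
[4,7] min(2,18)*3=6 best=176 → l++
[5,7] min(14,18)*2=28 best=176 → l++

l=6, r=7, best area=176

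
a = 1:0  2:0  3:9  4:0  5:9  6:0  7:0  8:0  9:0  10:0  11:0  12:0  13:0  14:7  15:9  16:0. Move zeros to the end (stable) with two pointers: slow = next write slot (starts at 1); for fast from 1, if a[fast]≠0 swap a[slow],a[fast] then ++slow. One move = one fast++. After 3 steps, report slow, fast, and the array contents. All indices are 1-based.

slow=2, fast=4, a=[9, 0, 0, 0, 9, 0, 0, 0, 0, 0, 0, 0, 0, 7, 9, 0]

slow=1 fast=1: a[fast]=0, fast++
slow=1 fast=2: a[fast]=0, fast++
slow=1 fast=3: a[fast]=9≠0 swap→a[1]=9, slow++,fast++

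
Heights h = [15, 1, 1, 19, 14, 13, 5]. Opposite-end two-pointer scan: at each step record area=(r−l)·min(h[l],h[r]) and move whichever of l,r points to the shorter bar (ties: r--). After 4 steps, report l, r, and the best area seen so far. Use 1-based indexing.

l=2, r=4, best area=65

[1,7] min(15,5)*6=30 best=30 * → r--
[1,6] min(15,13)*5=65 best=65 * → r--
[1,5] min(15,14)*4=56 best=65 → r--
[1,4] min(15,19)*3=45 best=65 → l++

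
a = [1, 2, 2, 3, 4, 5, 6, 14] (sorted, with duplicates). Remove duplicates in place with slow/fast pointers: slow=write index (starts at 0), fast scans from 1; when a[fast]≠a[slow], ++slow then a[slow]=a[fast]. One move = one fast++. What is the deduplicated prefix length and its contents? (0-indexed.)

length 7; prefix = [1, 2, 3, 4, 5, 6, 14]

(s=0,f=1) a[fast]=2≠a[slow]=1 write a[1]=2 → slow++,fast++
(s=1,f=2) a[fast]=2=a[slow] dup → fast++
(s=1,f=3) a[fast]=3≠a[slow]=2 write a[2]=3 → slow++,fast++
(s=2,f=4) a[fast]=4≠a[slow]=3 write a[3]=4 → slow++,fast++
(s=3,f=5) a[fast]=5≠a[slow]=4 write a[4]=5 → slow++,fast++
(s=4,f=6) a[fast]=6≠a[slow]=5 write a[5]=6 → slow++,fast++
(s=5,f=7) a[fast]=14≠a[slow]=6 write a[6]=14 → slow++,fast++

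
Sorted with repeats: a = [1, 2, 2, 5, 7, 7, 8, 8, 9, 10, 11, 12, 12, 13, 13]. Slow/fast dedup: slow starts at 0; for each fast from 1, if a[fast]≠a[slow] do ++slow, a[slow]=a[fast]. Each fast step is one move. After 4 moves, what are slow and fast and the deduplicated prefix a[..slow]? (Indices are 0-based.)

slow=0 fast=1: a[fast]=2≠a[slow]=1 write a[1]=2, slow++,fast++
slow=1 fast=2: a[fast]=2=a[slow] dup, fast++
slow=1 fast=3: a[fast]=5≠a[slow]=2 write a[2]=5, slow++,fast++
slow=2 fast=4: a[fast]=7≠a[slow]=5 write a[3]=7, slow++,fast++

slow=3, fast=5, prefix=[1, 2, 5, 7]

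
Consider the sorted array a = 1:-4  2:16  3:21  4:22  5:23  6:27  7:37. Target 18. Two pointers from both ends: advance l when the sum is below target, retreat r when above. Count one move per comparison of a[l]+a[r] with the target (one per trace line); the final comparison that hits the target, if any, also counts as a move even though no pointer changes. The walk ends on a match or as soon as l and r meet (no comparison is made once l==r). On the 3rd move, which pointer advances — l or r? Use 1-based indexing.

l=1 r=7: -4+37=33 >18, r--
l=1 r=6: -4+27=23 >18, r--
l=1 r=5: -4+23=19 >18, r--

r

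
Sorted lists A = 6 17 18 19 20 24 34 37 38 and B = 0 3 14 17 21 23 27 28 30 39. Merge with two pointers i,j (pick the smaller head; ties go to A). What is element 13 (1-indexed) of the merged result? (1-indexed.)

[i=1,j=1] A[i]=6>B[j]=0 take 0 → j++
[i=1,j=2] A[i]=6>B[j]=3 take 3 → j++
[i=1,j=3] A[i]=6<=B[j]=14 take 6 → i++
[i=2,j=3] A[i]=17>B[j]=14 take 14 → j++
[i=2,j=4] A[i]=17<=B[j]=17 take 17 → i++
[i=3,j=4] A[i]=18>B[j]=17 take 17 → j++
[i=3,j=5] A[i]=18<=B[j]=21 take 18 → i++
[i=4,j=5] A[i]=19<=B[j]=21 take 19 → i++
[i=5,j=5] A[i]=20<=B[j]=21 take 20 → i++
[i=6,j=5] A[i]=24>B[j]=21 take 21 → j++
[i=6,j=6] A[i]=24>B[j]=23 take 23 → j++
[i=6,j=7] A[i]=24<=B[j]=27 take 24 → i++
[i=7,j=7] A[i]=34>B[j]=27 take 27 → j++
[i=7,j=8] A[i]=34>B[j]=28 take 28 → j++
[i=7,j=9] A[i]=34>B[j]=30 take 30 → j++
[i=7,j=10] A[i]=34<=B[j]=39 take 34 → i++
[i=8,j=10] A[i]=37<=B[j]=39 take 37 → i++
[i=9,j=10] A[i]=38<=B[j]=39 take 38 → i++
[i=10,j=10] A done, take B[j]=39 → j++

merged[13] = 27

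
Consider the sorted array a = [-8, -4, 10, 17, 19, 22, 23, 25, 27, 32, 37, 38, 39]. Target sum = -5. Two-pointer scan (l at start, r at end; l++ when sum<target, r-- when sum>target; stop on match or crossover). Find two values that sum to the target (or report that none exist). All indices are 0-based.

no pair

l=0 r=12: -8+39=31 >-5, r--
l=0 r=11: -8+38=30 >-5, r--
l=0 r=10: -8+37=29 >-5, r--
l=0 r=9: -8+32=24 >-5, r--
l=0 r=8: -8+27=19 >-5, r--
l=0 r=7: -8+25=17 >-5, r--
l=0 r=6: -8+23=15 >-5, r--
l=0 r=5: -8+22=14 >-5, r--
l=0 r=4: -8+19=11 >-5, r--
l=0 r=3: -8+17=9 >-5, r--
l=0 r=2: -8+10=2 >-5, r--
l=0 r=1: -8+-4=-12 <-5, l++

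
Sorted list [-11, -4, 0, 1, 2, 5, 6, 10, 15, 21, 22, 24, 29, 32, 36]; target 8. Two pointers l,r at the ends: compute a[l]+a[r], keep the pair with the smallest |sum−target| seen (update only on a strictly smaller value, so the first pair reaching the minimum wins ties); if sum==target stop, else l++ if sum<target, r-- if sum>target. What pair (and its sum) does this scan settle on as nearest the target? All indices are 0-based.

pair (2, 6) with sum 8 (|Δ|=0)

l=0 r=14: -11+36=25 d=17 *, r--
l=0 r=13: -11+32=21 d=13 *, r--
l=0 r=12: -11+29=18 d=10 *, r--
l=0 r=11: -11+24=13 d=5 *, r--
l=0 r=10: -11+22=11 d=3 *, r--
l=0 r=9: -11+21=10 d=2 *, r--
l=0 r=8: -11+15=4 d=4, l++
l=1 r=8: -4+15=11 d=3, r--
l=1 r=7: -4+10=6 d=2, l++
l=2 r=7: 0+10=10 d=2, r--
l=2 r=6: 0+6=6 d=2, l++
l=3 r=6: 1+6=7 d=1 *, l++
l=4 r=6: 2+6=8 d=0 *, stop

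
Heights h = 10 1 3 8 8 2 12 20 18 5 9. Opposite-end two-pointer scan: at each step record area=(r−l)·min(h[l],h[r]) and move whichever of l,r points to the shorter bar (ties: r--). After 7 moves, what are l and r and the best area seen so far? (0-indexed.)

l=5, r=8, best area=90

l=0 r=10: min(10,9)*10=90 best=90 *, r--
l=0 r=9: min(10,5)*9=45 best=90, r--
l=0 r=8: min(10,18)*8=80 best=90, l++
l=1 r=8: min(1,18)*7=7 best=90, l++
l=2 r=8: min(3,18)*6=18 best=90, l++
l=3 r=8: min(8,18)*5=40 best=90, l++
l=4 r=8: min(8,18)*4=32 best=90, l++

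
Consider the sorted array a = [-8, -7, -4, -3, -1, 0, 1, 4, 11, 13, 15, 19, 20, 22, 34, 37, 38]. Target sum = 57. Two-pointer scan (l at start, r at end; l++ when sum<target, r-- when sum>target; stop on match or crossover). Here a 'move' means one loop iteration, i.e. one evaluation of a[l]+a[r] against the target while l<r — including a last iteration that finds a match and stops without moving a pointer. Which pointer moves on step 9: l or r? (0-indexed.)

[0,16] -8+38=30 <57 → l++
[1,16] -7+38=31 <57 → l++
[2,16] -4+38=34 <57 → l++
[3,16] -3+38=35 <57 → l++
[4,16] -1+38=37 <57 → l++
[5,16] 0+38=38 <57 → l++
[6,16] 1+38=39 <57 → l++
[7,16] 4+38=42 <57 → l++
[8,16] 11+38=49 <57 → l++

l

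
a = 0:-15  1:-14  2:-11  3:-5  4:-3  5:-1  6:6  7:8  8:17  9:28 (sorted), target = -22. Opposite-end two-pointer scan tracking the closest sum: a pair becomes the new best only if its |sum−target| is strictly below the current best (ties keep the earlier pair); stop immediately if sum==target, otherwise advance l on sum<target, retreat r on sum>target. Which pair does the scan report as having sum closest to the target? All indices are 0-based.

pair (-15, -5) with sum -20 (|Δ|=2)

l=0 r=9: -15+28=13 d=35 *, r--
l=0 r=8: -15+17=2 d=24 *, r--
l=0 r=7: -15+8=-7 d=15 *, r--
l=0 r=6: -15+6=-9 d=13 *, r--
l=0 r=5: -15+-1=-16 d=6 *, r--
l=0 r=4: -15+-3=-18 d=4 *, r--
l=0 r=3: -15+-5=-20 d=2 *, r--
l=0 r=2: -15+-11=-26 d=4, l++
l=1 r=2: -14+-11=-25 d=3, l++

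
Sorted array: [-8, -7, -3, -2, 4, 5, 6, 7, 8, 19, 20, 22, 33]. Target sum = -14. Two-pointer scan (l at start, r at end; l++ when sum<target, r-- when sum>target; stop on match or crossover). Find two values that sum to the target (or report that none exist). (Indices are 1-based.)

[1,13] -8+33=25 >-14 → r--
[1,12] -8+22=14 >-14 → r--
[1,11] -8+20=12 >-14 → r--
[1,10] -8+19=11 >-14 → r--
[1,9] -8+8=0 >-14 → r--
[1,8] -8+7=-1 >-14 → r--
[1,7] -8+6=-2 >-14 → r--
[1,6] -8+5=-3 >-14 → r--
[1,5] -8+4=-4 >-14 → r--
[1,4] -8+-2=-10 >-14 → r--
[1,3] -8+-3=-11 >-14 → r--
[1,2] -8+-7=-15 <-14 → l++

no pair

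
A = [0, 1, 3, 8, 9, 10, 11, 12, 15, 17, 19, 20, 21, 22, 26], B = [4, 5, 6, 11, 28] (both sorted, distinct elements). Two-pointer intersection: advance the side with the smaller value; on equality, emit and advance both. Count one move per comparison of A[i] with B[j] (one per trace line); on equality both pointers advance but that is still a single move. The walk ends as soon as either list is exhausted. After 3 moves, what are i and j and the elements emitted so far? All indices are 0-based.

i=3, j=0, emitted=[]

[i=0,j=0] 0<4 → i++
[i=1,j=0] 1<4 → i++
[i=2,j=0] 3<4 → i++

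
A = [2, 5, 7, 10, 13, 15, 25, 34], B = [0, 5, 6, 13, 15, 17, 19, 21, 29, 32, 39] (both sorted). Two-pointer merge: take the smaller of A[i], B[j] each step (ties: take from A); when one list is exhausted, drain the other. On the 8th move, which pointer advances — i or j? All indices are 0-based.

i

[i=0,j=0] A[i]=2>B[j]=0 take 0 → j++
[i=0,j=1] A[i]=2<=B[j]=5 take 2 → i++
[i=1,j=1] A[i]=5<=B[j]=5 take 5 → i++
[i=2,j=1] A[i]=7>B[j]=5 take 5 → j++
[i=2,j=2] A[i]=7>B[j]=6 take 6 → j++
[i=2,j=3] A[i]=7<=B[j]=13 take 7 → i++
[i=3,j=3] A[i]=10<=B[j]=13 take 10 → i++
[i=4,j=3] A[i]=13<=B[j]=13 take 13 → i++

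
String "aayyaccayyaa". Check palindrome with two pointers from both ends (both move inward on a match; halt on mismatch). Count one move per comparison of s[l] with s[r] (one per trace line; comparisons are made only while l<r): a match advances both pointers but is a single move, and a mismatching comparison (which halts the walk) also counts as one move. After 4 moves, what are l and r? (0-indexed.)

l=4, r=7

l=0 r=11: 'a'=='a', l++,r--
l=1 r=10: 'a'=='a', l++,r--
l=2 r=9: 'y'=='y', l++,r--
l=3 r=8: 'y'=='y', l++,r--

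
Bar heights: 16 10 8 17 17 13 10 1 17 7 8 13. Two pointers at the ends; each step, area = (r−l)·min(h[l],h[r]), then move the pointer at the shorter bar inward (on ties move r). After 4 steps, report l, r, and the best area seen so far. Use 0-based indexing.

l=0 r=11: min(16,13)*11=143 best=143 *, r--
l=0 r=10: min(16,8)*10=80 best=143, r--
l=0 r=9: min(16,7)*9=63 best=143, r--
l=0 r=8: min(16,17)*8=128 best=143, l++

l=1, r=8, best area=143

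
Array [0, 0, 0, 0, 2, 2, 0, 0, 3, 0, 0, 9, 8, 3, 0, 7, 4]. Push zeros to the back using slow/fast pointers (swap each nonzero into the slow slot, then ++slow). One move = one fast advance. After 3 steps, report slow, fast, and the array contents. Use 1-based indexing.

slow=1 fast=1: a[fast]=0, fast++
slow=1 fast=2: a[fast]=0, fast++
slow=1 fast=3: a[fast]=0, fast++

slow=1, fast=4, a=[0, 0, 0, 0, 2, 2, 0, 0, 3, 0, 0, 9, 8, 3, 0, 7, 4]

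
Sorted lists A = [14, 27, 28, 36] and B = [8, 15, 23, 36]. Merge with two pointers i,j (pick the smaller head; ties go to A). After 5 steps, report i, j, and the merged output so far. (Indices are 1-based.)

i=3, j=4, merged so far=[8, 14, 15, 23, 27]

[i=1,j=1] A[i]=14>B[j]=8 take 8 → j++
[i=1,j=2] A[i]=14<=B[j]=15 take 14 → i++
[i=2,j=2] A[i]=27>B[j]=15 take 15 → j++
[i=2,j=3] A[i]=27>B[j]=23 take 23 → j++
[i=2,j=4] A[i]=27<=B[j]=36 take 27 → i++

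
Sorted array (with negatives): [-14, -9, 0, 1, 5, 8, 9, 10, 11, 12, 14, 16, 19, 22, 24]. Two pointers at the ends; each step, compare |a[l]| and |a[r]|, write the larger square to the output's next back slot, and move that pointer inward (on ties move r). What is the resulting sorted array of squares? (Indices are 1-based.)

[0, 1, 25, 64, 81, 81, 100, 121, 144, 196, 196, 256, 361, 484, 576]

[1,15] |-14|<=|24| out[15]=576 → r--
[1,14] |-14|<=|22| out[14]=484 → r--
[1,13] |-14|<=|19| out[13]=361 → r--
[1,12] |-14|<=|16| out[12]=256 → r--
[1,11] |-14|<=|14| out[11]=196 → r--
[1,10] |-14|>|12| out[10]=196 → l++
[2,10] |-9|<=|12| out[9]=144 → r--
[2,9] |-9|<=|11| out[8]=121 → r--
[2,8] |-9|<=|10| out[7]=100 → r--
[2,7] |-9|<=|9| out[6]=81 → r--
[2,6] |-9|>|8| out[5]=81 → l++
[3,6] |0|<=|8| out[4]=64 → r--
[3,5] |0|<=|5| out[3]=25 → r--
[3,4] |0|<=|1| out[2]=1 → r--
[3,3] |0|<=|0| out[1]=0 → r--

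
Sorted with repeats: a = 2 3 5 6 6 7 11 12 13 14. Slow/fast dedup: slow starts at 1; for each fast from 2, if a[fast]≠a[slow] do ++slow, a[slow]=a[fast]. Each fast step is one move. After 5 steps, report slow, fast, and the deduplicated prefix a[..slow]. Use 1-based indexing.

slow=5, fast=7, prefix=[2, 3, 5, 6, 7]

slow=1 fast=2: a[fast]=3≠a[slow]=2 write a[2]=3, slow++,fast++
slow=2 fast=3: a[fast]=5≠a[slow]=3 write a[3]=5, slow++,fast++
slow=3 fast=4: a[fast]=6≠a[slow]=5 write a[4]=6, slow++,fast++
slow=4 fast=5: a[fast]=6=a[slow] dup, fast++
slow=4 fast=6: a[fast]=7≠a[slow]=6 write a[5]=7, slow++,fast++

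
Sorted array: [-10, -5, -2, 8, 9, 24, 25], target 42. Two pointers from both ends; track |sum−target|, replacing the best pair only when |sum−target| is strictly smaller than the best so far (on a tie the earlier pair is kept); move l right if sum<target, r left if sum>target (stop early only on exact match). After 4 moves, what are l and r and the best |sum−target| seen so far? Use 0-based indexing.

l=4, r=6, best |Δ|=9

l=0 r=6: -10+25=15 d=27 *, l++
l=1 r=6: -5+25=20 d=22 *, l++
l=2 r=6: -2+25=23 d=19 *, l++
l=3 r=6: 8+25=33 d=9 *, l++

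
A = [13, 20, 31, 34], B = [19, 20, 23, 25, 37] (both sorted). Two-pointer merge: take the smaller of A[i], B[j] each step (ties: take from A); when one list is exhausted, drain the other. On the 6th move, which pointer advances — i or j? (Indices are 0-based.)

j

[i=0,j=0] A[i]=13<=B[j]=19 take 13 → i++
[i=1,j=0] A[i]=20>B[j]=19 take 19 → j++
[i=1,j=1] A[i]=20<=B[j]=20 take 20 → i++
[i=2,j=1] A[i]=31>B[j]=20 take 20 → j++
[i=2,j=2] A[i]=31>B[j]=23 take 23 → j++
[i=2,j=3] A[i]=31>B[j]=25 take 25 → j++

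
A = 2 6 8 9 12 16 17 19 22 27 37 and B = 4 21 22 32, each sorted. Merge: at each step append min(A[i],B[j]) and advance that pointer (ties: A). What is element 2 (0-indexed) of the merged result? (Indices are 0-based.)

merged[2] = 6

[i=0,j=0] A[i]=2<=B[j]=4 take 2 → i++
[i=1,j=0] A[i]=6>B[j]=4 take 4 → j++
[i=1,j=1] A[i]=6<=B[j]=21 take 6 → i++
[i=2,j=1] A[i]=8<=B[j]=21 take 8 → i++
[i=3,j=1] A[i]=9<=B[j]=21 take 9 → i++
[i=4,j=1] A[i]=12<=B[j]=21 take 12 → i++
[i=5,j=1] A[i]=16<=B[j]=21 take 16 → i++
[i=6,j=1] A[i]=17<=B[j]=21 take 17 → i++
[i=7,j=1] A[i]=19<=B[j]=21 take 19 → i++
[i=8,j=1] A[i]=22>B[j]=21 take 21 → j++
[i=8,j=2] A[i]=22<=B[j]=22 take 22 → i++
[i=9,j=2] A[i]=27>B[j]=22 take 22 → j++
[i=9,j=3] A[i]=27<=B[j]=32 take 27 → i++
[i=10,j=3] A[i]=37>B[j]=32 take 32 → j++
[i=10,j=4] B done, take A[i]=37 → i++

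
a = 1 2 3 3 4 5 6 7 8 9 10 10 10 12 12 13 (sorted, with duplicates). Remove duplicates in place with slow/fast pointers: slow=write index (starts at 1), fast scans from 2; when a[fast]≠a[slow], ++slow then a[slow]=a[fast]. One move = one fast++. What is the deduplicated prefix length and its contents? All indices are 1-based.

length 12; prefix = [1, 2, 3, 4, 5, 6, 7, 8, 9, 10, 12, 13]

(s=1,f=2) a[fast]=2≠a[slow]=1 write a[2]=2 → slow++,fast++
(s=2,f=3) a[fast]=3≠a[slow]=2 write a[3]=3 → slow++,fast++
(s=3,f=4) a[fast]=3=a[slow] dup → fast++
(s=3,f=5) a[fast]=4≠a[slow]=3 write a[4]=4 → slow++,fast++
(s=4,f=6) a[fast]=5≠a[slow]=4 write a[5]=5 → slow++,fast++
(s=5,f=7) a[fast]=6≠a[slow]=5 write a[6]=6 → slow++,fast++
(s=6,f=8) a[fast]=7≠a[slow]=6 write a[7]=7 → slow++,fast++
(s=7,f=9) a[fast]=8≠a[slow]=7 write a[8]=8 → slow++,fast++
(s=8,f=10) a[fast]=9≠a[slow]=8 write a[9]=9 → slow++,fast++
(s=9,f=11) a[fast]=10≠a[slow]=9 write a[10]=10 → slow++,fast++
(s=10,f=12) a[fast]=10=a[slow] dup → fast++
(s=10,f=13) a[fast]=10=a[slow] dup → fast++
(s=10,f=14) a[fast]=12≠a[slow]=10 write a[11]=12 → slow++,fast++
(s=11,f=15) a[fast]=12=a[slow] dup → fast++
(s=11,f=16) a[fast]=13≠a[slow]=12 write a[12]=13 → slow++,fast++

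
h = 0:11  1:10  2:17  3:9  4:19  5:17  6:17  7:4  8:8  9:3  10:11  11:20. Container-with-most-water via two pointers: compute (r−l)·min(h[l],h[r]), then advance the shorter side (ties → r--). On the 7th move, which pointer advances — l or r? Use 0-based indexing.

l

[0,11] min(11,20)*11=121 best=121 * → l++
[1,11] min(10,20)*10=100 best=121 → l++
[2,11] min(17,20)*9=153 best=153 * → l++
[3,11] min(9,20)*8=72 best=153 → l++
[4,11] min(19,20)*7=133 best=153 → l++
[5,11] min(17,20)*6=102 best=153 → l++
[6,11] min(17,20)*5=85 best=153 → l++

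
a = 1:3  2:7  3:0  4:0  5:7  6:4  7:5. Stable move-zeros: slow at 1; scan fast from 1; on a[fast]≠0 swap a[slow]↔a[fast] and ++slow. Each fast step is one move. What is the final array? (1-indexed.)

[3, 7, 7, 4, 5, 0, 0]

slow=1 fast=1: a[fast]=3≠0 swap→a[1]=3, slow++,fast++
slow=2 fast=2: a[fast]=7≠0 swap→a[2]=7, slow++,fast++
slow=3 fast=3: a[fast]=0, fast++
slow=3 fast=4: a[fast]=0, fast++
slow=3 fast=5: a[fast]=7≠0 swap→a[3]=7, slow++,fast++
slow=4 fast=6: a[fast]=4≠0 swap→a[4]=4, slow++,fast++
slow=5 fast=7: a[fast]=5≠0 swap→a[5]=5, slow++,fast++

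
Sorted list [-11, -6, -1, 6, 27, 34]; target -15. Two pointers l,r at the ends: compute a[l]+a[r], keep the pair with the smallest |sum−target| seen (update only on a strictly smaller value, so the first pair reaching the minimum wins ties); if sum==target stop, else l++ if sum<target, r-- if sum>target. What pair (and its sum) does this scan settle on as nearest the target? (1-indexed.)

[1,6] -11+34=23 d=38 * → r--
[1,5] -11+27=16 d=31 * → r--
[1,4] -11+6=-5 d=10 * → r--
[1,3] -11+-1=-12 d=3 * → r--
[1,2] -11+-6=-17 d=2 * → l++

pair (-11, -6) with sum -17 (|Δ|=2)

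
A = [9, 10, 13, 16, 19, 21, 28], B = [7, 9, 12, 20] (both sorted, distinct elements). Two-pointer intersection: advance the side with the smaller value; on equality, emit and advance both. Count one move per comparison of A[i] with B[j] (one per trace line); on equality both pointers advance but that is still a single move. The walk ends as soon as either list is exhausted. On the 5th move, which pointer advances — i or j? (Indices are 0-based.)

[i=0,j=0] 9>7 → j++
[i=0,j=1] 9==9 emit → i++,j++
[i=1,j=2] 10<12 → i++
[i=2,j=2] 13>12 → j++
[i=2,j=3] 13<20 → i++

i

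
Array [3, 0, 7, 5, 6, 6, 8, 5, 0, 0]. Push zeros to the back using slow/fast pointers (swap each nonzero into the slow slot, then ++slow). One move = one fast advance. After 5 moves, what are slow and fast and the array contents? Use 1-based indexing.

slow=1 fast=1: a[fast]=3≠0 swap→a[1]=3, slow++,fast++
slow=2 fast=2: a[fast]=0, fast++
slow=2 fast=3: a[fast]=7≠0 swap→a[2]=7, slow++,fast++
slow=3 fast=4: a[fast]=5≠0 swap→a[3]=5, slow++,fast++
slow=4 fast=5: a[fast]=6≠0 swap→a[4]=6, slow++,fast++

slow=5, fast=6, a=[3, 7, 5, 6, 0, 6, 8, 5, 0, 0]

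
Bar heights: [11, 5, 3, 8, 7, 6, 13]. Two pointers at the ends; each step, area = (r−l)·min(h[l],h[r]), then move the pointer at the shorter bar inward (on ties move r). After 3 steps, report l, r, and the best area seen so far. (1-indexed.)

[1,7] min(11,13)*6=66 best=66 * → l++
[2,7] min(5,13)*5=25 best=66 → l++
[3,7] min(3,13)*4=12 best=66 → l++

l=4, r=7, best area=66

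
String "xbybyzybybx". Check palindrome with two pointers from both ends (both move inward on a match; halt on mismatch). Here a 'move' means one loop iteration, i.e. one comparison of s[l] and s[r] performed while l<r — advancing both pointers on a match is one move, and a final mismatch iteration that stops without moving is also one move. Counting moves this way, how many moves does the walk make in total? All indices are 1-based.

[1,11] 'x'=='x' → l++,r--
[2,10] 'b'=='b' → l++,r--
[3,9] 'y'=='y' → l++,r--
[4,8] 'b'=='b' → l++,r--
[5,7] 'y'=='y' → l++,r--

5 moves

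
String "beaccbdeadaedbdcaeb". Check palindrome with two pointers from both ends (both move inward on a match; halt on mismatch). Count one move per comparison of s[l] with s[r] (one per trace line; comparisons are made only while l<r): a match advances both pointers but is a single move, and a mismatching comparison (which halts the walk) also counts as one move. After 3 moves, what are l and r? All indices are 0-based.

l=0 r=18: 'b'=='b', l++,r--
l=1 r=17: 'e'=='e', l++,r--
l=2 r=16: 'a'=='a', l++,r--

l=3, r=15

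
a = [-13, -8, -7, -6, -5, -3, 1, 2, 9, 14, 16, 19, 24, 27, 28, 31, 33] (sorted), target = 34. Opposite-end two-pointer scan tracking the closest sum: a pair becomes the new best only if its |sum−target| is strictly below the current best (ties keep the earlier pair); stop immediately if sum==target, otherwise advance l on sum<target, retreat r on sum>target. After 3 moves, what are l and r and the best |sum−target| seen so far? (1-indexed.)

l=4, r=17, best |Δ|=8

[1,17] -13+33=20 d=14 * → l++
[2,17] -8+33=25 d=9 * → l++
[3,17] -7+33=26 d=8 * → l++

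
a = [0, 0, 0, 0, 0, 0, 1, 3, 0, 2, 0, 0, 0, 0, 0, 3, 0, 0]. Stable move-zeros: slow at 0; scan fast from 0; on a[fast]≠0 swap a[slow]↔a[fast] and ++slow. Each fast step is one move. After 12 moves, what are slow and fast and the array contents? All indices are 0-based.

(s=0,f=0) a[fast]=0 → fast++
(s=0,f=1) a[fast]=0 → fast++
(s=0,f=2) a[fast]=0 → fast++
(s=0,f=3) a[fast]=0 → fast++
(s=0,f=4) a[fast]=0 → fast++
(s=0,f=5) a[fast]=0 → fast++
(s=0,f=6) a[fast]=1≠0 swap→a[0]=1 → slow++,fast++
(s=1,f=7) a[fast]=3≠0 swap→a[1]=3 → slow++,fast++
(s=2,f=8) a[fast]=0 → fast++
(s=2,f=9) a[fast]=2≠0 swap→a[2]=2 → slow++,fast++
(s=3,f=10) a[fast]=0 → fast++
(s=3,f=11) a[fast]=0 → fast++

slow=3, fast=12, a=[1, 3, 2, 0, 0, 0, 0, 0, 0, 0, 0, 0, 0, 0, 0, 3, 0, 0]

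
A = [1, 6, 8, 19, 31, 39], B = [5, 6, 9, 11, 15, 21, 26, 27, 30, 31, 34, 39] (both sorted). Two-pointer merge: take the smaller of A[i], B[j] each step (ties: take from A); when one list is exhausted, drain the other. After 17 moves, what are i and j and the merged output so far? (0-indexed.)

i=0 j=0: A[i]=1<=B[j]=5 take 1, i++
i=1 j=0: A[i]=6>B[j]=5 take 5, j++
i=1 j=1: A[i]=6<=B[j]=6 take 6, i++
i=2 j=1: A[i]=8>B[j]=6 take 6, j++
i=2 j=2: A[i]=8<=B[j]=9 take 8, i++
i=3 j=2: A[i]=19>B[j]=9 take 9, j++
i=3 j=3: A[i]=19>B[j]=11 take 11, j++
i=3 j=4: A[i]=19>B[j]=15 take 15, j++
i=3 j=5: A[i]=19<=B[j]=21 take 19, i++
i=4 j=5: A[i]=31>B[j]=21 take 21, j++
i=4 j=6: A[i]=31>B[j]=26 take 26, j++
i=4 j=7: A[i]=31>B[j]=27 take 27, j++
i=4 j=8: A[i]=31>B[j]=30 take 30, j++
i=4 j=9: A[i]=31<=B[j]=31 take 31, i++
i=5 j=9: A[i]=39>B[j]=31 take 31, j++
i=5 j=10: A[i]=39>B[j]=34 take 34, j++
i=5 j=11: A[i]=39<=B[j]=39 take 39, i++

i=6, j=11, merged so far=[1, 5, 6, 6, 8, 9, 11, 15, 19, 21, 26, 27, 30, 31, 31, 34, 39]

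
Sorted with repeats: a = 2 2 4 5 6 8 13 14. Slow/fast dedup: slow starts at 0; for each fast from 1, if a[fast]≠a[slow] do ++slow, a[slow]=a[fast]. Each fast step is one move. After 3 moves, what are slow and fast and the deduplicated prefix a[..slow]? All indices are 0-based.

(s=0,f=1) a[fast]=2=a[slow] dup → fast++
(s=0,f=2) a[fast]=4≠a[slow]=2 write a[1]=4 → slow++,fast++
(s=1,f=3) a[fast]=5≠a[slow]=4 write a[2]=5 → slow++,fast++

slow=2, fast=4, prefix=[2, 4, 5]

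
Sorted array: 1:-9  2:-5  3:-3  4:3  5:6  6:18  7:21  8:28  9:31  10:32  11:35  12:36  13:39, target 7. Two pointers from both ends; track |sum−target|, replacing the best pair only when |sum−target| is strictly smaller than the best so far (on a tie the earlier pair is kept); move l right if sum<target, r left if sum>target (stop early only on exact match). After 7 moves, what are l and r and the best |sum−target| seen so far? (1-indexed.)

l=1, r=6, best |Δ|=5

[1,13] -9+39=30 d=23 * → r--
[1,12] -9+36=27 d=20 * → r--
[1,11] -9+35=26 d=19 * → r--
[1,10] -9+32=23 d=16 * → r--
[1,9] -9+31=22 d=15 * → r--
[1,8] -9+28=19 d=12 * → r--
[1,7] -9+21=12 d=5 * → r--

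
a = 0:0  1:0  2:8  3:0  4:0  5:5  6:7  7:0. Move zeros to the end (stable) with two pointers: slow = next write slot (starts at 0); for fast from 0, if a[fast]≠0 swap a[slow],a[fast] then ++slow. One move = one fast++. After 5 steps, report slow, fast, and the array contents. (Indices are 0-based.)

slow=1, fast=5, a=[8, 0, 0, 0, 0, 5, 7, 0]

(s=0,f=0) a[fast]=0 → fast++
(s=0,f=1) a[fast]=0 → fast++
(s=0,f=2) a[fast]=8≠0 swap→a[0]=8 → slow++,fast++
(s=1,f=3) a[fast]=0 → fast++
(s=1,f=4) a[fast]=0 → fast++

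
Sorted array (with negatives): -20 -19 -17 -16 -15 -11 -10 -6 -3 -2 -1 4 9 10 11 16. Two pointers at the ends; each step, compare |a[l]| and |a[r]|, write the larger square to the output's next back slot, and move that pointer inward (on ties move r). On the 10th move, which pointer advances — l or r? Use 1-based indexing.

[1,16] |-20|>|16| out[16]=400 → l++
[2,16] |-19|>|16| out[15]=361 → l++
[3,16] |-17|>|16| out[14]=289 → l++
[4,16] |-16|<=|16| out[13]=256 → r--
[4,15] |-16|>|11| out[12]=256 → l++
[5,15] |-15|>|11| out[11]=225 → l++
[6,15] |-11|<=|11| out[10]=121 → r--
[6,14] |-11|>|10| out[9]=121 → l++
[7,14] |-10|<=|10| out[8]=100 → r--
[7,13] |-10|>|9| out[7]=100 → l++

l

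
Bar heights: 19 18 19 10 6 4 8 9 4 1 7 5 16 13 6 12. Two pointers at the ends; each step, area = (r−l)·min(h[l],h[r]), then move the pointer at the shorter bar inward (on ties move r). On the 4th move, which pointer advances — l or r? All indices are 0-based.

r

[0,15] min(19,12)*15=180 best=180 * → r--
[0,14] min(19,6)*14=84 best=180 → r--
[0,13] min(19,13)*13=169 best=180 → r--
[0,12] min(19,16)*12=192 best=192 * → r--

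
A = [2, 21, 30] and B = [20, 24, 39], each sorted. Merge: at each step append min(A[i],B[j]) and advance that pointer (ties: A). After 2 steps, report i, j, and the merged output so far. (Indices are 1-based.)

i=2, j=2, merged so far=[2, 20]

[i=1,j=1] A[i]=2<=B[j]=20 take 2 → i++
[i=2,j=1] A[i]=21>B[j]=20 take 20 → j++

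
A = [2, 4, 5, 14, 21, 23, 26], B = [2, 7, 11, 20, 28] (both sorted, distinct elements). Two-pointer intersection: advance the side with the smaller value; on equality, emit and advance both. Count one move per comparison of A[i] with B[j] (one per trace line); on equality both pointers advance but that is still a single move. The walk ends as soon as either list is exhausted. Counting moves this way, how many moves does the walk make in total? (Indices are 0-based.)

10 moves

[i=0,j=0] 2==2 emit → i++,j++
[i=1,j=1] 4<7 → i++
[i=2,j=1] 5<7 → i++
[i=3,j=1] 14>7 → j++
[i=3,j=2] 14>11 → j++
[i=3,j=3] 14<20 → i++
[i=4,j=3] 21>20 → j++
[i=4,j=4] 21<28 → i++
[i=5,j=4] 23<28 → i++
[i=6,j=4] 26<28 → i++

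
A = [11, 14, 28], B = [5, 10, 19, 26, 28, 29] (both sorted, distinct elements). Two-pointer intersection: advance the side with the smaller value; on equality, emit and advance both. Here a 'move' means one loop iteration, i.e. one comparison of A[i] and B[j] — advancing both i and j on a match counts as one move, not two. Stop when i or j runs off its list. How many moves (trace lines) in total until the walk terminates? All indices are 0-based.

7 moves

i=0 j=0: 11>5, j++
i=0 j=1: 11>10, j++
i=0 j=2: 11<19, i++
i=1 j=2: 14<19, i++
i=2 j=2: 28>19, j++
i=2 j=3: 28>26, j++
i=2 j=4: 28==28 emit, i++,j++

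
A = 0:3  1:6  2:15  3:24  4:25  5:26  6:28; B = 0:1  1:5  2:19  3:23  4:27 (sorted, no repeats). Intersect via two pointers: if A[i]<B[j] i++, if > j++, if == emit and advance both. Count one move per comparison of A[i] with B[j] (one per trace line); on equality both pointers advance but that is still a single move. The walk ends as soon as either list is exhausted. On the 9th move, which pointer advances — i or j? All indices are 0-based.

i=0 j=0: 3>1, j++
i=0 j=1: 3<5, i++
i=1 j=1: 6>5, j++
i=1 j=2: 6<19, i++
i=2 j=2: 15<19, i++
i=3 j=2: 24>19, j++
i=3 j=3: 24>23, j++
i=3 j=4: 24<27, i++
i=4 j=4: 25<27, i++

i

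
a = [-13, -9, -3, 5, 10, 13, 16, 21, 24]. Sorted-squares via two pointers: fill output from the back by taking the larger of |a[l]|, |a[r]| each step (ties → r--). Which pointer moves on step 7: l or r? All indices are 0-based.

l

l=0 r=8: |-13|<=|24| out[8]=576, r--
l=0 r=7: |-13|<=|21| out[7]=441, r--
l=0 r=6: |-13|<=|16| out[6]=256, r--
l=0 r=5: |-13|<=|13| out[5]=169, r--
l=0 r=4: |-13|>|10| out[4]=169, l++
l=1 r=4: |-9|<=|10| out[3]=100, r--
l=1 r=3: |-9|>|5| out[2]=81, l++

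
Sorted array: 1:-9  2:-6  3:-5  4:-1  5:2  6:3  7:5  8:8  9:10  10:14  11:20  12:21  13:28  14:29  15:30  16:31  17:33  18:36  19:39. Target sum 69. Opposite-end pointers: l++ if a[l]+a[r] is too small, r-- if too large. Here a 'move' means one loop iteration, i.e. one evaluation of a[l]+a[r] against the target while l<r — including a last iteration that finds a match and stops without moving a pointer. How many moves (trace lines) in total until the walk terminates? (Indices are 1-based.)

[1,19] -9+39=30 <69 → l++
[2,19] -6+39=33 <69 → l++
[3,19] -5+39=34 <69 → l++
[4,19] -1+39=38 <69 → l++
[5,19] 2+39=41 <69 → l++
[6,19] 3+39=42 <69 → l++
[7,19] 5+39=44 <69 → l++
[8,19] 8+39=47 <69 → l++
[9,19] 10+39=49 <69 → l++
[10,19] 14+39=53 <69 → l++
[11,19] 20+39=59 <69 → l++
[12,19] 21+39=60 <69 → l++
[13,19] 28+39=67 <69 → l++
[14,19] 29+39=68 <69 → l++
[15,19] 30+39=69 → found

15 moves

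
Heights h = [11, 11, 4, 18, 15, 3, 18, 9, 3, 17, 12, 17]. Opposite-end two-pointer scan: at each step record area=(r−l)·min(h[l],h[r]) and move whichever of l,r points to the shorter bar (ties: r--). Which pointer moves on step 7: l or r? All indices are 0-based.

[0,11] min(11,17)*11=121 best=121 * → l++
[1,11] min(11,17)*10=110 best=121 → l++
[2,11] min(4,17)*9=36 best=121 → l++
[3,11] min(18,17)*8=136 best=136 * → r--
[3,10] min(18,12)*7=84 best=136 → r--
[3,9] min(18,17)*6=102 best=136 → r--
[3,8] min(18,3)*5=15 best=136 → r--

r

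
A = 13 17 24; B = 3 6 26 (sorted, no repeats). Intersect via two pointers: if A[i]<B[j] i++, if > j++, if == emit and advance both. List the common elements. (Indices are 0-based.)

intersection = []

[i=0,j=0] 13>3 → j++
[i=0,j=1] 13>6 → j++
[i=0,j=2] 13<26 → i++
[i=1,j=2] 17<26 → i++
[i=2,j=2] 24<26 → i++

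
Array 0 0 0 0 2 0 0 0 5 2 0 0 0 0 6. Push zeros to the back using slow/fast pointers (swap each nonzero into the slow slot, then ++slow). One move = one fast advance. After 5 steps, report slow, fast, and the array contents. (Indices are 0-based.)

slow=0 fast=0: a[fast]=0, fast++
slow=0 fast=1: a[fast]=0, fast++
slow=0 fast=2: a[fast]=0, fast++
slow=0 fast=3: a[fast]=0, fast++
slow=0 fast=4: a[fast]=2≠0 swap→a[0]=2, slow++,fast++

slow=1, fast=5, a=[2, 0, 0, 0, 0, 0, 0, 0, 5, 2, 0, 0, 0, 0, 6]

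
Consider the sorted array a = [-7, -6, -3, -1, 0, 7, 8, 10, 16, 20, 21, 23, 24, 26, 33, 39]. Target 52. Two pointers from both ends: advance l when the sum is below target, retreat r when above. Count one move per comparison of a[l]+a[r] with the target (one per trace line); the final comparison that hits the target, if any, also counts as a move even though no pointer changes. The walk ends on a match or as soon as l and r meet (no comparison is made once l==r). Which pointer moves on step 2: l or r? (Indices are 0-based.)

[0,15] -7+39=32 <52 → l++
[1,15] -6+39=33 <52 → l++

l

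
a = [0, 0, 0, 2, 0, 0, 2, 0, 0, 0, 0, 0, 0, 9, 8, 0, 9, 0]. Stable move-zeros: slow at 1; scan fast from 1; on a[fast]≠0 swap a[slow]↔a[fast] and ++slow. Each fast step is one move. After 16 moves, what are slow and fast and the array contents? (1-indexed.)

slow=1 fast=1: a[fast]=0, fast++
slow=1 fast=2: a[fast]=0, fast++
slow=1 fast=3: a[fast]=0, fast++
slow=1 fast=4: a[fast]=2≠0 swap→a[1]=2, slow++,fast++
slow=2 fast=5: a[fast]=0, fast++
slow=2 fast=6: a[fast]=0, fast++
slow=2 fast=7: a[fast]=2≠0 swap→a[2]=2, slow++,fast++
slow=3 fast=8: a[fast]=0, fast++
slow=3 fast=9: a[fast]=0, fast++
slow=3 fast=10: a[fast]=0, fast++
slow=3 fast=11: a[fast]=0, fast++
slow=3 fast=12: a[fast]=0, fast++
slow=3 fast=13: a[fast]=0, fast++
slow=3 fast=14: a[fast]=9≠0 swap→a[3]=9, slow++,fast++
slow=4 fast=15: a[fast]=8≠0 swap→a[4]=8, slow++,fast++
slow=5 fast=16: a[fast]=0, fast++

slow=5, fast=17, a=[2, 2, 9, 8, 0, 0, 0, 0, 0, 0, 0, 0, 0, 0, 0, 0, 9, 0]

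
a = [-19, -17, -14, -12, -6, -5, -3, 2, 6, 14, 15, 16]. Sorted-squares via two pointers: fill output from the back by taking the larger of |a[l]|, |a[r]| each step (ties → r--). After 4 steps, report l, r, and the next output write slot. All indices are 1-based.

[1,12] |-19|>|16| out[12]=361 → l++
[2,12] |-17|>|16| out[11]=289 → l++
[3,12] |-14|<=|16| out[10]=256 → r--
[3,11] |-14|<=|15| out[9]=225 → r--

l=3, r=10, next write slot=8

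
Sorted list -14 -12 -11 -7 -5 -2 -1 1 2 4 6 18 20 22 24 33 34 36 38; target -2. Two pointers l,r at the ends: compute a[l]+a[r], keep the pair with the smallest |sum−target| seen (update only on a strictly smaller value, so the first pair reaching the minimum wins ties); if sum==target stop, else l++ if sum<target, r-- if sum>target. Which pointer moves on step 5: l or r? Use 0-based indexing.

r

l=0 r=18: -14+38=24 d=26 *, r--
l=0 r=17: -14+36=22 d=24 *, r--
l=0 r=16: -14+34=20 d=22 *, r--
l=0 r=15: -14+33=19 d=21 *, r--
l=0 r=14: -14+24=10 d=12 *, r--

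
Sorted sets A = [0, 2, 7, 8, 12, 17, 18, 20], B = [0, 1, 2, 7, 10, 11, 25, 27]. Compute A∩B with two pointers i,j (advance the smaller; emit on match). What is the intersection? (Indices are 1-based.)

intersection = [0, 2, 7]

[i=1,j=1] 0==0 emit → i++,j++
[i=2,j=2] 2>1 → j++
[i=2,j=3] 2==2 emit → i++,j++
[i=3,j=4] 7==7 emit → i++,j++
[i=4,j=5] 8<10 → i++
[i=5,j=5] 12>10 → j++
[i=5,j=6] 12>11 → j++
[i=5,j=7] 12<25 → i++
[i=6,j=7] 17<25 → i++
[i=7,j=7] 18<25 → i++
[i=8,j=7] 20<25 → i++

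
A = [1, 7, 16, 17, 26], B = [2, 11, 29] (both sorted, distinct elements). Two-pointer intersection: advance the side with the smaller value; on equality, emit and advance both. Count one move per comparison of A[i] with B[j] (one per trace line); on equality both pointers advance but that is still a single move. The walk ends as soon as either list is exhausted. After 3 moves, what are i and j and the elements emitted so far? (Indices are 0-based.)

[i=0,j=0] 1<2 → i++
[i=1,j=0] 7>2 → j++
[i=1,j=1] 7<11 → i++

i=2, j=1, emitted=[]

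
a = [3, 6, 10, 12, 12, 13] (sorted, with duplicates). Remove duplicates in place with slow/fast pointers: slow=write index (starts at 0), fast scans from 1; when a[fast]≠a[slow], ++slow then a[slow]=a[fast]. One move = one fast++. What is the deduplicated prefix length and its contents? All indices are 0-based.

slow=0 fast=1: a[fast]=6≠a[slow]=3 write a[1]=6, slow++,fast++
slow=1 fast=2: a[fast]=10≠a[slow]=6 write a[2]=10, slow++,fast++
slow=2 fast=3: a[fast]=12≠a[slow]=10 write a[3]=12, slow++,fast++
slow=3 fast=4: a[fast]=12=a[slow] dup, fast++
slow=3 fast=5: a[fast]=13≠a[slow]=12 write a[4]=13, slow++,fast++

length 5; prefix = [3, 6, 10, 12, 13]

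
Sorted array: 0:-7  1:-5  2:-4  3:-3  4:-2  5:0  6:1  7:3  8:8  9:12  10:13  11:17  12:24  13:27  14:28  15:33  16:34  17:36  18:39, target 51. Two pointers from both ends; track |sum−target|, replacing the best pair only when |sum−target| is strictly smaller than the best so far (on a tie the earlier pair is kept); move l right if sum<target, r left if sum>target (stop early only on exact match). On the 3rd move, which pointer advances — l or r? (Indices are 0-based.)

l=0 r=18: -7+39=32 d=19 *, l++
l=1 r=18: -5+39=34 d=17 *, l++
l=2 r=18: -4+39=35 d=16 *, l++

l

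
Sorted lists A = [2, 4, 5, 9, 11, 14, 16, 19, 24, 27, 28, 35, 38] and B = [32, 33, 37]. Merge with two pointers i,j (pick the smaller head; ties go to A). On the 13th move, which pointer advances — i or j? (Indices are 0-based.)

j

i=0 j=0: A[i]=2<=B[j]=32 take 2, i++
i=1 j=0: A[i]=4<=B[j]=32 take 4, i++
i=2 j=0: A[i]=5<=B[j]=32 take 5, i++
i=3 j=0: A[i]=9<=B[j]=32 take 9, i++
i=4 j=0: A[i]=11<=B[j]=32 take 11, i++
i=5 j=0: A[i]=14<=B[j]=32 take 14, i++
i=6 j=0: A[i]=16<=B[j]=32 take 16, i++
i=7 j=0: A[i]=19<=B[j]=32 take 19, i++
i=8 j=0: A[i]=24<=B[j]=32 take 24, i++
i=9 j=0: A[i]=27<=B[j]=32 take 27, i++
i=10 j=0: A[i]=28<=B[j]=32 take 28, i++
i=11 j=0: A[i]=35>B[j]=32 take 32, j++
i=11 j=1: A[i]=35>B[j]=33 take 33, j++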